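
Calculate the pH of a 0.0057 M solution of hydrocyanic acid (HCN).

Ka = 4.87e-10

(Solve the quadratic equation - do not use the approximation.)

x² + Ka×x - Ka×C = 0. Using quadratic formula: [H⁺] = 1.6659e-06

pH = 5.78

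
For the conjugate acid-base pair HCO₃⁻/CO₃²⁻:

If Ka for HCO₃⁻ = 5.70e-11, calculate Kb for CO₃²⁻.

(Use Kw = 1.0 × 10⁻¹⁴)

For a conjugate pair Ka × Kb = Kw, so Kb = Kw/Ka = 1.0 × 10⁻¹⁴ / 5.70e-11 = 1.75e-04.

K_b = 1.75e-04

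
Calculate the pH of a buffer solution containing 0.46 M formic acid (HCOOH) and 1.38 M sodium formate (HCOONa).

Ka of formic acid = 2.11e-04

pKa = -log(2.11e-04) = 3.68. pH = pKa + log([A⁻]/[HA]) = 3.68 + log(1.38/0.46)

pH = 4.15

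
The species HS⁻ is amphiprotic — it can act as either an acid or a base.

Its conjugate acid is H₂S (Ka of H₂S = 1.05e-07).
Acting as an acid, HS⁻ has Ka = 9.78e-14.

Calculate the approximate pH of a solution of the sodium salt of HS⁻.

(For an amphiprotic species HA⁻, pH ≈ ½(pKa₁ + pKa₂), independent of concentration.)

pKa₁ = -log(1.05e-07) = 6.98; pKa₂ = -log(9.78e-14) = 13.01. For an amphiprotic species, pH ≈ ½(pKa₁ + pKa₂) = ½(6.98 + 13.01) = 9.99.

pH = 9.99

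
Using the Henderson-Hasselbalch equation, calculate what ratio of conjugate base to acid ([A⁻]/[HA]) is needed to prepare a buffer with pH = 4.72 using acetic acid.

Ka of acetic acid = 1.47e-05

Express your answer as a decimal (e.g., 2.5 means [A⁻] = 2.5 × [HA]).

pKa = -log(1.47e-05) = 4.8327. pH = pKa + log([A⁻]/[HA]), so log([A⁻]/[HA]) = pH − pKa = 4.72 − 4.8327 = -0.1127. [A⁻]/[HA] = 10^(-0.1127) = 0.771

[A⁻]/[HA] = 0.771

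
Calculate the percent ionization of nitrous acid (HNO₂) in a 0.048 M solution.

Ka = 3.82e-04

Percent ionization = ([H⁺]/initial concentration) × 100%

Using Ka equilibrium: x² + Ka×x - Ka×C = 0. Solving: [H⁺] = 4.0953e-03. Percent = (4.0953e-03/0.048) × 100

Percent ionization = 8.53%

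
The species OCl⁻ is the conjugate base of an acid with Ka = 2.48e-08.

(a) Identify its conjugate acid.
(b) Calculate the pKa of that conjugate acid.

(a) The conjugate acid is formed by adding one H⁺ to OCl⁻, giving HOCl. (b) pKa = -log(Ka) = -log(2.48e-08) = 7.61.

Conjugate acid: HOCl; pK_a = 7.61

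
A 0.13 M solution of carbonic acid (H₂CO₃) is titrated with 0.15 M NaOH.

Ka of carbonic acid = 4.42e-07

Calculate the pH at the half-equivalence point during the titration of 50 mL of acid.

At half-equivalence [HA] = [A⁻], so Henderson-Hasselbalch gives pH = pKa = -log(4.42e-07) = 6.35.

pH = pKa = 6.35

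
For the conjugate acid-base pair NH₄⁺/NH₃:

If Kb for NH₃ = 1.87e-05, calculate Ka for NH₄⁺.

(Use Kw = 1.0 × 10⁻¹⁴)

For a conjugate pair Ka × Kb = Kw, so Ka = Kw/Kb = 1.0 × 10⁻¹⁴ / 1.87e-05 = 5.35e-10.

K_a = 5.35e-10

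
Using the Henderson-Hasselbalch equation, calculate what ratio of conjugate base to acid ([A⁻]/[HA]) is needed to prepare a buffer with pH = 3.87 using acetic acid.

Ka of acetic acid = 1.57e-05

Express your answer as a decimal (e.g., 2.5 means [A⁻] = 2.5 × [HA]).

pKa = -log(1.57e-05) = 4.8041. pH = pKa + log([A⁻]/[HA]), so log([A⁻]/[HA]) = pH − pKa = 3.87 − 4.8041 = -0.9341. [A⁻]/[HA] = 10^(-0.9341) = 0.116

[A⁻]/[HA] = 0.116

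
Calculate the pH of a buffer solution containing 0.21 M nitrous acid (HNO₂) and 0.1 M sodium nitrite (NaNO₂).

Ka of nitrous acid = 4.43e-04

pKa = -log(4.43e-04) = 3.35. pH = pKa + log([A⁻]/[HA]) = 3.35 + log(0.1/0.21)

pH = 3.03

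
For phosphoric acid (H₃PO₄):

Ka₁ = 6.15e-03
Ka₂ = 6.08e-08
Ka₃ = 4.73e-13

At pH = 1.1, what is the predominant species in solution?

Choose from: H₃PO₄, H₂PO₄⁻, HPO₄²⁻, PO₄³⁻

pKa₁ = 2.21, pKa₂ = 7.22, pKa₃ = 12.33. For a polyprotic acid the predominant species crosses at each pKa: below pKa_n the protonated form dominates, above it the deprotonated form does. At pH = 1.1, the predominant species is H₃PO₄.

H₃PO₄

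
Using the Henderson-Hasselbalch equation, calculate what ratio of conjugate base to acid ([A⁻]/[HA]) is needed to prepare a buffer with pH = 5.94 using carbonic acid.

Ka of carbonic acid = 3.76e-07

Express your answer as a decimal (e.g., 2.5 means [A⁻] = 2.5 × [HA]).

pKa = -log(3.76e-07) = 6.4248. pH = pKa + log([A⁻]/[HA]), so log([A⁻]/[HA]) = pH − pKa = 5.94 − 6.4248 = -0.4848. [A⁻]/[HA] = 10^(-0.4848) = 0.327

[A⁻]/[HA] = 0.327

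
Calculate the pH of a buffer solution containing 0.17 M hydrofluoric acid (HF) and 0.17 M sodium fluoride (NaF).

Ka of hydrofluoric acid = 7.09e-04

pKa = -log(7.09e-04) = 3.15. pH = pKa + log([A⁻]/[HA]) = 3.15 + log(0.17/0.17)

pH = 3.15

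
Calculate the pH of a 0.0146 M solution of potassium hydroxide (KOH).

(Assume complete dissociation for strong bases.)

[OH⁻] = 0.0146 M for strong base. pOH = -log[OH⁻] = 1.84, pH = 14 - pOH

pH = 12.16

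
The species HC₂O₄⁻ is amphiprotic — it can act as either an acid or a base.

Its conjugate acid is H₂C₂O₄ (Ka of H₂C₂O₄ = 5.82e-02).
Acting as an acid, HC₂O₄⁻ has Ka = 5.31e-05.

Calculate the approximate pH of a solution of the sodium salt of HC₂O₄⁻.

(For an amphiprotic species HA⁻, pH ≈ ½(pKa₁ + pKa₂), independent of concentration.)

pKa₁ = -log(5.82e-02) = 1.24; pKa₂ = -log(5.31e-05) = 4.27. For an amphiprotic species, pH ≈ ½(pKa₁ + pKa₂) = ½(1.24 + 4.27) = 2.75.

pH = 2.75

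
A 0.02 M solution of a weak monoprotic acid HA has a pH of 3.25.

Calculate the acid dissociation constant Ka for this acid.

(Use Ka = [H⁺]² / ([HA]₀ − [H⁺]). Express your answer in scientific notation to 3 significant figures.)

[H⁺] = 10^(−pH) = 10^(−3.25) = 5.623e-04 M. For HA ⇌ H⁺ + A⁻, Ka = [H⁺][A⁻]/[HA] = [H⁺]² / ([HA]₀ − [H⁺]) = (5.623e-04)² / (0.02 − 5.623e-04) = 1.63e-05.

K_a = 1.63e-05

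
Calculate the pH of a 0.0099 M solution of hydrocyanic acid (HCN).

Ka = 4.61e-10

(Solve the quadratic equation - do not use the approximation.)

x² + Ka×x - Ka×C = 0. Using quadratic formula: [H⁺] = 2.1361e-06

pH = 5.67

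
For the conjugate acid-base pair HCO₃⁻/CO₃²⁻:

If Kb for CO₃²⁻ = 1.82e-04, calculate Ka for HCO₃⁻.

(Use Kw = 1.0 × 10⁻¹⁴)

For a conjugate pair Ka × Kb = Kw, so Ka = Kw/Kb = 1.0 × 10⁻¹⁴ / 1.82e-04 = 5.49e-11.

K_a = 5.49e-11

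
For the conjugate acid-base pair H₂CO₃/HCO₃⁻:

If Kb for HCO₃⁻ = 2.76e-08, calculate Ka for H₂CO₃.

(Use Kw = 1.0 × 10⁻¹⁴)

For a conjugate pair Ka × Kb = Kw, so Ka = Kw/Kb = 1.0 × 10⁻¹⁴ / 2.76e-08 = 3.62e-07.

K_a = 3.62e-07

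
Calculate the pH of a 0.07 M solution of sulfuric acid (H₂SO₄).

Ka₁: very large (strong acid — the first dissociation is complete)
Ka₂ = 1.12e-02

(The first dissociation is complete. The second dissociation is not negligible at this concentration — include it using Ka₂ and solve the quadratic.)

First dissociation is complete: [H⁺]₀ = [HSO₄⁻]₀ = C = 0.07 M. Second dissociation HSO₄⁻ ⇌ H⁺ + SO₄²⁻: let x = [SO₄²⁻]. Ka₂ = (C + x)·x / (C − x) = 1.12e-02 → x² + (C + Ka₂)·x − Ka₂·C = 0 → x² + 0.08120·x − 7.840e-04 = 0. x = (−0.08120 + √(0.08120² + 4 × 7.840e-04)) / 2 = 8.7190e-03 M. [H⁺] = C + x = 0.07 + 8.7190e-03 = 7.8719e-02 M. pH = -log(7.8719e-02) = 1.10.

pH = 1.10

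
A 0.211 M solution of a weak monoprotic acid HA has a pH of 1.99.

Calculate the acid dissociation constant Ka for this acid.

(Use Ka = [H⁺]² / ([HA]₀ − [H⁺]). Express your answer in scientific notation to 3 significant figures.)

[H⁺] = 10^(−pH) = 10^(−1.99) = 1.023e-02 M. For HA ⇌ H⁺ + A⁻, Ka = [H⁺][A⁻]/[HA] = [H⁺]² / ([HA]₀ − [H⁺]) = (1.023e-02)² / (0.211 − 1.023e-02) = 5.22e-04.

K_a = 5.22e-04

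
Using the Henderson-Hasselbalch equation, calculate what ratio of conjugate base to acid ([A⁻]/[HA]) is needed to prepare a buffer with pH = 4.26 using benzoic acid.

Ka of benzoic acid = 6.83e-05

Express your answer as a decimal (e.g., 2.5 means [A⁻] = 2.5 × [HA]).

pKa = -log(6.83e-05) = 4.1656. pH = pKa + log([A⁻]/[HA]), so log([A⁻]/[HA]) = pH − pKa = 4.26 − 4.1656 = 0.0944. [A⁻]/[HA] = 10^(0.0944) = 1.24

[A⁻]/[HA] = 1.24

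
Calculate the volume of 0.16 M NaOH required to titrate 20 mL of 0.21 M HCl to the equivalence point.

At equivalence: moles acid = moles base. moles HCl = 0.21 × 20/1000 = 0.0042 mol. V_base = moles / 0.16 × 1000 = 26.3 mL.

V_{base} = 26.3 mL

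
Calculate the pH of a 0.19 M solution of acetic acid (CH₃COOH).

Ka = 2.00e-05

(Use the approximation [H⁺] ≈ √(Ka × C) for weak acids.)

[H⁺] = √(Ka × C) = √(2.00e-05 × 0.19) = 1.9494e-03. pH = -log(1.9494e-03)

pH = 2.71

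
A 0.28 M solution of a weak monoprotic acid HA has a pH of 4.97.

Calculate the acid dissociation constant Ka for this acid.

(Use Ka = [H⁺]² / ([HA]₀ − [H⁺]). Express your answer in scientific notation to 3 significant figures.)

[H⁺] = 10^(−pH) = 10^(−4.97) = 1.072e-05 M. For HA ⇌ H⁺ + A⁻, Ka = [H⁺][A⁻]/[HA] = [H⁺]² / ([HA]₀ − [H⁺]) = (1.072e-05)² / (0.28 − 1.072e-05) = 4.10e-10.

K_a = 4.10e-10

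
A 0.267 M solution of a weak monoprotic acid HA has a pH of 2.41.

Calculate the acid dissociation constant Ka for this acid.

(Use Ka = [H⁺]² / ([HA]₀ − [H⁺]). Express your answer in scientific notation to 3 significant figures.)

[H⁺] = 10^(−pH) = 10^(−2.41) = 3.890e-03 M. For HA ⇌ H⁺ + A⁻, Ka = [H⁺][A⁻]/[HA] = [H⁺]² / ([HA]₀ − [H⁺]) = (3.890e-03)² / (0.267 − 3.890e-03) = 5.75e-05.

K_a = 5.75e-05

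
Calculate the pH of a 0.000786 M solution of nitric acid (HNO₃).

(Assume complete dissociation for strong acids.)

[H⁺] = 0.000786 M for strong acid. pH = -log[H⁺] = -log(0.000786)

pH = 3.10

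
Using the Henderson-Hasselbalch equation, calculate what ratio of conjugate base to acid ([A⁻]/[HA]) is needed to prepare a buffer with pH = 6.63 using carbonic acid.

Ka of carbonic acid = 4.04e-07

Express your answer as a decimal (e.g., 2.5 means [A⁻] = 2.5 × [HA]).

pKa = -log(4.04e-07) = 6.3936. pH = pKa + log([A⁻]/[HA]), so log([A⁻]/[HA]) = pH − pKa = 6.63 − 6.3936 = 0.2364. [A⁻]/[HA] = 10^(0.2364) = 1.72

[A⁻]/[HA] = 1.72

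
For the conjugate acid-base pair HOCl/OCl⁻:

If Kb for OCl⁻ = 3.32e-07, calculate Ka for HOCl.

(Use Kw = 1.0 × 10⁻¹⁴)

For a conjugate pair Ka × Kb = Kw, so Ka = Kw/Kb = 1.0 × 10⁻¹⁴ / 3.32e-07 = 3.01e-08.

K_a = 3.01e-08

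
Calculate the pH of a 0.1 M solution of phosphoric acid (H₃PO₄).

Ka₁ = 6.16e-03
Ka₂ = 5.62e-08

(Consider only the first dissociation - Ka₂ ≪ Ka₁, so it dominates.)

First dissociation dominates. From Ka₁ = [H⁺][HA⁻]/[H₂A], x² + Ka₁·x − Ka₁·C = 0 with C = 0.1 M and Ka₁ = 6.16e-03. Solving: [H⁺] = (−Ka₁ + √(Ka₁² + 4·Ka₁·C)) / 2 = 2.1930e-02 M. pH = -log(2.1930e-02) = 1.66.

pH = 1.66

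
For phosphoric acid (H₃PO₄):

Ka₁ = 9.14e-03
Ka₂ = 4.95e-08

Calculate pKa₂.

pKa₂ = -log(Ka₂) = -log(4.95e-08) = 7.31.

pK_{a2} = 7.31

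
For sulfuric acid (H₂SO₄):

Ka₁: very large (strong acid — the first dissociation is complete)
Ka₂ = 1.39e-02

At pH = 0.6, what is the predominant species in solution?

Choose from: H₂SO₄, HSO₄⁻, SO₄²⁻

The first dissociation is complete, so H₂SO₄ itself is never the predominant species in water; pKa₂ = -log(1.39e-02) = 1.86. For a polyprotic acid the predominant species crosses at each pKa: below pKa_n the protonated form dominates, above it the deprotonated form does. At pH = 0.6, the predominant species is HSO₄⁻.

HSO₄⁻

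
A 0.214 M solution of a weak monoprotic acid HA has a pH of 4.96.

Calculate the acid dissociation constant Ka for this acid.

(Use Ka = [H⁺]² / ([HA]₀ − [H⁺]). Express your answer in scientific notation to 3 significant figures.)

[H⁺] = 10^(−pH) = 10^(−4.96) = 1.096e-05 M. For HA ⇌ H⁺ + A⁻, Ka = [H⁺][A⁻]/[HA] = [H⁺]² / ([HA]₀ − [H⁺]) = (1.096e-05)² / (0.214 − 1.096e-05) = 5.62e-10.

K_a = 5.62e-10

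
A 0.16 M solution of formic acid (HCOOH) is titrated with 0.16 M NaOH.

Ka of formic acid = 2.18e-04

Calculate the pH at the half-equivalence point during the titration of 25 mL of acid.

At half-equivalence [HA] = [A⁻], so Henderson-Hasselbalch gives pH = pKa = -log(2.18e-04) = 3.66.

pH = pKa = 3.66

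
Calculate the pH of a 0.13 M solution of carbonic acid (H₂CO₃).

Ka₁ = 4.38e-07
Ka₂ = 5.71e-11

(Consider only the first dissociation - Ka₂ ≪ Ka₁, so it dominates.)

First dissociation dominates. From Ka₁ = [H⁺][HA⁻]/[H₂A], x² + Ka₁·x − Ka₁·C = 0 with C = 0.13 M and Ka₁ = 4.38e-07. Solving: [H⁺] = (−Ka₁ + √(Ka₁² + 4·Ka₁·C)) / 2 = 2.3840e-04 M. pH = -log(2.3840e-04) = 3.62.

pH = 3.62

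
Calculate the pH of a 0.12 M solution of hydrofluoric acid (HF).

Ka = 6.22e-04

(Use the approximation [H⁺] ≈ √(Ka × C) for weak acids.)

[H⁺] = √(Ka × C) = √(6.22e-04 × 0.12) = 8.6394e-03. pH = -log(8.6394e-03)

pH = 2.06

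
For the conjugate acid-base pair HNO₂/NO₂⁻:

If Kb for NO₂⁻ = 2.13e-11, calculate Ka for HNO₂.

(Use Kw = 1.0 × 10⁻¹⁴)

For a conjugate pair Ka × Kb = Kw, so Ka = Kw/Kb = 1.0 × 10⁻¹⁴ / 2.13e-11 = 4.69e-04.

K_a = 4.69e-04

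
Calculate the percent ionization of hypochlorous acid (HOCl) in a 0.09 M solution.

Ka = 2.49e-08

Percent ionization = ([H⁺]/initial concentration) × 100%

Using Ka equilibrium: x² + Ka×x - Ka×C = 0. Solving: [H⁺] = 4.7327e-05. Percent = (4.7327e-05/0.09) × 100

Percent ionization = 0.0526%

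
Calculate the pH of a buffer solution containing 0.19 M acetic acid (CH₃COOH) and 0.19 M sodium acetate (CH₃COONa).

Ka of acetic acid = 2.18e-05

pKa = -log(2.18e-05) = 4.66. pH = pKa + log([A⁻]/[HA]) = 4.66 + log(0.19/0.19)

pH = 4.66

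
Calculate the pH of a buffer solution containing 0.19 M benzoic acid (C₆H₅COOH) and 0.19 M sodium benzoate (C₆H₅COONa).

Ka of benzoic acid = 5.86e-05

pKa = -log(5.86e-05) = 4.23. pH = pKa + log([A⁻]/[HA]) = 4.23 + log(0.19/0.19)

pH = 4.23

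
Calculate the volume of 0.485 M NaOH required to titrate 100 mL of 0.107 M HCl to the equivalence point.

At equivalence: moles acid = moles base. moles HCl = 0.107 × 100/1000 = 0.0107 mol. V_base = moles / 0.485 × 1000 = 22.1 mL.

V_{base} = 22.1 mL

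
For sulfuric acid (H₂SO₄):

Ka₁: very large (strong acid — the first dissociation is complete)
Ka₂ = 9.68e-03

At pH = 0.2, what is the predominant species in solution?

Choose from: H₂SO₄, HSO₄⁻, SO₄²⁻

The first dissociation is complete, so H₂SO₄ itself is never the predominant species in water; pKa₂ = -log(9.68e-03) = 2.01. For a polyprotic acid the predominant species crosses at each pKa: below pKa_n the protonated form dominates, above it the deprotonated form does. At pH = 0.2, the predominant species is HSO₄⁻.

HSO₄⁻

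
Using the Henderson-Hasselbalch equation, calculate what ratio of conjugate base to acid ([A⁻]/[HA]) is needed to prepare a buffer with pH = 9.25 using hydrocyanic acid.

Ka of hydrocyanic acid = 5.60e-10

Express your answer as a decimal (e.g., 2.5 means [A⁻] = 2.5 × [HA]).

pKa = -log(5.60e-10) = 9.2518. pH = pKa + log([A⁻]/[HA]), so log([A⁻]/[HA]) = pH − pKa = 9.25 − 9.2518 = -0.0018. [A⁻]/[HA] = 10^(-0.0018) = 0.996

[A⁻]/[HA] = 0.996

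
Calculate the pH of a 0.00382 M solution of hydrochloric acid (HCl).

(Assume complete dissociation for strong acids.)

[H⁺] = 0.00382 M for strong acid. pH = -log[H⁺] = -log(0.00382)

pH = 2.42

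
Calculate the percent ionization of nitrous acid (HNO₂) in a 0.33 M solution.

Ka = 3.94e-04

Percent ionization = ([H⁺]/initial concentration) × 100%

Using Ka equilibrium: x² + Ka×x - Ka×C = 0. Solving: [H⁺] = 1.1207e-02. Percent = (1.1207e-02/0.33) × 100

Percent ionization = 3.4%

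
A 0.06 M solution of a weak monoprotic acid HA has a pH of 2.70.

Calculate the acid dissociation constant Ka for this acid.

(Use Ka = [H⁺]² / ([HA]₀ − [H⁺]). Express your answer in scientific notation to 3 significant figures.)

[H⁺] = 10^(−pH) = 10^(−2.70) = 1.995e-03 M. For HA ⇌ H⁺ + A⁻, Ka = [H⁺][A⁻]/[HA] = [H⁺]² / ([HA]₀ − [H⁺]) = (1.995e-03)² / (0.06 − 1.995e-03) = 6.86e-05.

K_a = 6.86e-05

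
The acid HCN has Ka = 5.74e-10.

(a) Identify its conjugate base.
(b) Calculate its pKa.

(a) The conjugate base is formed by removing one H⁺ from HCN, giving CN⁻. (b) pKa = -log(Ka) = -log(5.74e-10) = 9.24.

Conjugate base: CN⁻; pK_a = 9.24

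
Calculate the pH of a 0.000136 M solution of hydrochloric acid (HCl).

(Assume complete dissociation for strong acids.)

[H⁺] = 0.000136 M for strong acid. pH = -log[H⁺] = -log(0.000136)

pH = 3.87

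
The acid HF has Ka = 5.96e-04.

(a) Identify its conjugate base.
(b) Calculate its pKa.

(a) The conjugate base is formed by removing one H⁺ from HF, giving F⁻. (b) pKa = -log(Ka) = -log(5.96e-04) = 3.22.

Conjugate base: F⁻; pK_a = 3.22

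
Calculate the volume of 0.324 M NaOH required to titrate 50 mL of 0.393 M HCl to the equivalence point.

At equivalence: moles acid = moles base. moles HCl = 0.393 × 50/1000 = 0.01965 mol. V_base = moles / 0.324 × 1000 = 60.6 mL.

V_{base} = 60.6 mL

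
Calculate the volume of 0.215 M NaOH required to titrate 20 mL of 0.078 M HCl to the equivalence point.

At equivalence: moles acid = moles base. moles HCl = 0.078 × 20/1000 = 0.00156 mol. V_base = moles / 0.215 × 1000 = 7.3 mL.

V_{base} = 7.3 mL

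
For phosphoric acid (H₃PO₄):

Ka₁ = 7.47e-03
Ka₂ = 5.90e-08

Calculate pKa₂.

pKa₂ = -log(Ka₂) = -log(5.90e-08) = 7.23.

pK_{a2} = 7.23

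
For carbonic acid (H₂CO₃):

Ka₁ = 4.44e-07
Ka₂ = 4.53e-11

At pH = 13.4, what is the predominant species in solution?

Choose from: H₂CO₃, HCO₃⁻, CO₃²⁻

pKa₁ = 6.35, pKa₂ = 10.34. For a polyprotic acid the predominant species crosses at each pKa: below pKa_n the protonated form dominates, above it the deprotonated form does. At pH = 13.4, the predominant species is CO₃²⁻.

CO₃²⁻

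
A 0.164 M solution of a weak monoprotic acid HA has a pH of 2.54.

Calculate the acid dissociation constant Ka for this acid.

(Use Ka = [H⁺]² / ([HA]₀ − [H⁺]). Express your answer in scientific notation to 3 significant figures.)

[H⁺] = 10^(−pH) = 10^(−2.54) = 2.884e-03 M. For HA ⇌ H⁺ + A⁻, Ka = [H⁺][A⁻]/[HA] = [H⁺]² / ([HA]₀ − [H⁺]) = (2.884e-03)² / (0.164 − 2.884e-03) = 5.16e-05.

K_a = 5.16e-05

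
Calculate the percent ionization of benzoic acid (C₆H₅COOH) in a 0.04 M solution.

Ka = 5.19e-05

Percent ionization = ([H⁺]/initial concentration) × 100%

Using Ka equilibrium: x² + Ka×x - Ka×C = 0. Solving: [H⁺] = 1.4151e-03. Percent = (1.4151e-03/0.04) × 100

Percent ionization = 3.54%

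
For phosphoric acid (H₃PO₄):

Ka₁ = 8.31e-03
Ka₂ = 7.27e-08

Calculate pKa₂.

pKa₂ = -log(Ka₂) = -log(7.27e-08) = 7.14.

pK_{a2} = 7.14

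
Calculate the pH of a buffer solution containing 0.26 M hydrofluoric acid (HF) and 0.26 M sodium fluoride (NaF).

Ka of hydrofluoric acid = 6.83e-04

pKa = -log(6.83e-04) = 3.17. pH = pKa + log([A⁻]/[HA]) = 3.17 + log(0.26/0.26)

pH = 3.17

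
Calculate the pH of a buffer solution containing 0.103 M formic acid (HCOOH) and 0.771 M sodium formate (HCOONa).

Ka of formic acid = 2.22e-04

pKa = -log(2.22e-04) = 3.65. pH = pKa + log([A⁻]/[HA]) = 3.65 + log(0.771/0.103)

pH = 4.53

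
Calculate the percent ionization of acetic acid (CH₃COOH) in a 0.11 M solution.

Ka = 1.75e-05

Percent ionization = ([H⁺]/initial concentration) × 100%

Using Ka equilibrium: x² + Ka×x - Ka×C = 0. Solving: [H⁺] = 1.3787e-03. Percent = (1.3787e-03/0.11) × 100

Percent ionization = 1.25%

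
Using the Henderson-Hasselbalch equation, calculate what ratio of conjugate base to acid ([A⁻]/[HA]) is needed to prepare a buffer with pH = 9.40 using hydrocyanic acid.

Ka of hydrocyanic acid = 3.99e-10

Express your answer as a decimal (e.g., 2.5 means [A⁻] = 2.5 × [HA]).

pKa = -log(3.99e-10) = 9.3990. pH = pKa + log([A⁻]/[HA]), so log([A⁻]/[HA]) = pH − pKa = 9.40 − 9.3990 = 0.0010. [A⁻]/[HA] = 10^(0.0010) = 1.00

[A⁻]/[HA] = 1.00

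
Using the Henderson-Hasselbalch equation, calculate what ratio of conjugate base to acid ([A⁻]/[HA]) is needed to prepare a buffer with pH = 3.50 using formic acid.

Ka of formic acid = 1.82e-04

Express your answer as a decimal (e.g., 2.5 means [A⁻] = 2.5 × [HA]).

pKa = -log(1.82e-04) = 3.7399. pH = pKa + log([A⁻]/[HA]), so log([A⁻]/[HA]) = pH − pKa = 3.50 − 3.7399 = -0.2399. [A⁻]/[HA] = 10^(-0.2399) = 0.576

[A⁻]/[HA] = 0.576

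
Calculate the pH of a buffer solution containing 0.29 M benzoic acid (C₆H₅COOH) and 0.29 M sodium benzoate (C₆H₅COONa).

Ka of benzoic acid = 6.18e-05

pKa = -log(6.18e-05) = 4.21. pH = pKa + log([A⁻]/[HA]) = 4.21 + log(0.29/0.29)

pH = 4.21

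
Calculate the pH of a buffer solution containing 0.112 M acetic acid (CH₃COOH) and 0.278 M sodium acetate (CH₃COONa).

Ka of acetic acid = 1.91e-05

pKa = -log(1.91e-05) = 4.72. pH = pKa + log([A⁻]/[HA]) = 4.72 + log(0.278/0.112)

pH = 5.11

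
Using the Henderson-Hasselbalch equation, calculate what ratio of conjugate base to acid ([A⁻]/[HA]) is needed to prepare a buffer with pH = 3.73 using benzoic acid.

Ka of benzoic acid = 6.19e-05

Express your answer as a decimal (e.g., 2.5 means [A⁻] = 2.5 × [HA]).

pKa = -log(6.19e-05) = 4.2083. pH = pKa + log([A⁻]/[HA]), so log([A⁻]/[HA]) = pH − pKa = 3.73 − 4.2083 = -0.4783. [A⁻]/[HA] = 10^(-0.4783) = 0.332

[A⁻]/[HA] = 0.332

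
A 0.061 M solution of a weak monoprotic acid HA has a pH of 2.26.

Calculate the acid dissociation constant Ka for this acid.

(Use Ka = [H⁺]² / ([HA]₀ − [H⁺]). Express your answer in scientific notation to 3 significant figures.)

[H⁺] = 10^(−pH) = 10^(−2.26) = 5.495e-03 M. For HA ⇌ H⁺ + A⁻, Ka = [H⁺][A⁻]/[HA] = [H⁺]² / ([HA]₀ − [H⁺]) = (5.495e-03)² / (0.061 − 5.495e-03) = 5.44e-04.

K_a = 5.44e-04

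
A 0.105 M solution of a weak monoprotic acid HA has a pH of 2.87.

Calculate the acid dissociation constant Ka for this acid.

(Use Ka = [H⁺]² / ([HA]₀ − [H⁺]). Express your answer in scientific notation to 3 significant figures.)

[H⁺] = 10^(−pH) = 10^(−2.87) = 1.349e-03 M. For HA ⇌ H⁺ + A⁻, Ka = [H⁺][A⁻]/[HA] = [H⁺]² / ([HA]₀ − [H⁺]) = (1.349e-03)² / (0.105 − 1.349e-03) = 1.76e-05.

K_a = 1.76e-05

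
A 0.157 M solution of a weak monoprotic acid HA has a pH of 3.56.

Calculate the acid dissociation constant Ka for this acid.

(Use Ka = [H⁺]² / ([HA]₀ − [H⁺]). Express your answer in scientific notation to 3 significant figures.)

[H⁺] = 10^(−pH) = 10^(−3.56) = 2.754e-04 M. For HA ⇌ H⁺ + A⁻, Ka = [H⁺][A⁻]/[HA] = [H⁺]² / ([HA]₀ − [H⁺]) = (2.754e-04)² / (0.157 − 2.754e-04) = 4.84e-07.

K_a = 4.84e-07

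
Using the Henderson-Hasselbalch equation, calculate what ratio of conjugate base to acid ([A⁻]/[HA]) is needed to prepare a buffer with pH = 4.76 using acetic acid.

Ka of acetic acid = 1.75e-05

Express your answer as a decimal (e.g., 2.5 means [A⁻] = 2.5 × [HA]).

pKa = -log(1.75e-05) = 4.7570. pH = pKa + log([A⁻]/[HA]), so log([A⁻]/[HA]) = pH − pKa = 4.76 − 4.7570 = 0.0030. [A⁻]/[HA] = 10^(0.0030) = 1.01

[A⁻]/[HA] = 1.01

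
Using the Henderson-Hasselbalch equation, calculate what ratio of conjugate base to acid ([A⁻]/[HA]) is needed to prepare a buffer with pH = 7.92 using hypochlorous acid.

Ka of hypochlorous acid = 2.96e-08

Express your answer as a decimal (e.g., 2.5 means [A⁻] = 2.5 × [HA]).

pKa = -log(2.96e-08) = 7.5287. pH = pKa + log([A⁻]/[HA]), so log([A⁻]/[HA]) = pH − pKa = 7.92 − 7.5287 = 0.3913. [A⁻]/[HA] = 10^(0.3913) = 2.46

[A⁻]/[HA] = 2.46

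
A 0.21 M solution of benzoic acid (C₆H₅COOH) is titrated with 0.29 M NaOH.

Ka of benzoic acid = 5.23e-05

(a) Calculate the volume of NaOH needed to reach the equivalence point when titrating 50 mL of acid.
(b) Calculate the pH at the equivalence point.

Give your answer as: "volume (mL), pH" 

moles acid = 0.21 × 50/1000 = 0.0105 mol; V_base = moles/0.29 × 1000 = 36.2 mL. At equivalence only the conjugate base is present: [A⁻] = 0.0105/0.086 = 1.2180e-01 M. Kb = Kw/Ka = 1.91e-10; [OH⁻] = √(Kb × [A⁻]) = 4.8258e-06; pOH = 5.32; pH = 14 - pOH = 8.68.

V = 36.2 mL, pH = 8.68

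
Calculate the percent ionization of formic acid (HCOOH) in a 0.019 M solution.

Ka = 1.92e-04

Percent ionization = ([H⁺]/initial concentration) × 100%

Using Ka equilibrium: x² + Ka×x - Ka×C = 0. Solving: [H⁺] = 1.8164e-03. Percent = (1.8164e-03/0.019) × 100

Percent ionization = 9.56%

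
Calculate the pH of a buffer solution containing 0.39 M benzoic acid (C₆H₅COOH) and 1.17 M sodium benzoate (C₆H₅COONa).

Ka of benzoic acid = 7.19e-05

pKa = -log(7.19e-05) = 4.14. pH = pKa + log([A⁻]/[HA]) = 4.14 + log(1.17/0.39)

pH = 4.62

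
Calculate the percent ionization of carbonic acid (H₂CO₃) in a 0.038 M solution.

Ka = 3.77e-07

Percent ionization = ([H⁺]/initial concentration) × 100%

Using Ka equilibrium: x² + Ka×x - Ka×C = 0. Solving: [H⁺] = 1.1950e-04. Percent = (1.1950e-04/0.038) × 100

Percent ionization = 0.314%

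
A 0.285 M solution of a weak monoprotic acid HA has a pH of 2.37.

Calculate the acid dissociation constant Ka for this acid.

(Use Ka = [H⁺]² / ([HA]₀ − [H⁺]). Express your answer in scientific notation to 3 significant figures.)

[H⁺] = 10^(−pH) = 10^(−2.37) = 4.266e-03 M. For HA ⇌ H⁺ + A⁻, Ka = [H⁺][A⁻]/[HA] = [H⁺]² / ([HA]₀ − [H⁺]) = (4.266e-03)² / (0.285 − 4.266e-03) = 6.48e-05.

K_a = 6.48e-05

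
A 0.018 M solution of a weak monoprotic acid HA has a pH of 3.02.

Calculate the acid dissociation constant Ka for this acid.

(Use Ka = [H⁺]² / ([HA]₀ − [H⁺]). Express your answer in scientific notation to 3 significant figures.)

[H⁺] = 10^(−pH) = 10^(−3.02) = 9.550e-04 M. For HA ⇌ H⁺ + A⁻, Ka = [H⁺][A⁻]/[HA] = [H⁺]² / ([HA]₀ − [H⁺]) = (9.550e-04)² / (0.018 − 9.550e-04) = 5.35e-05.

K_a = 5.35e-05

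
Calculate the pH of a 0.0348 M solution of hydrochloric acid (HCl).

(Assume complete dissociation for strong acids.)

[H⁺] = 0.0348 M for strong acid. pH = -log[H⁺] = -log(0.0348)

pH = 1.46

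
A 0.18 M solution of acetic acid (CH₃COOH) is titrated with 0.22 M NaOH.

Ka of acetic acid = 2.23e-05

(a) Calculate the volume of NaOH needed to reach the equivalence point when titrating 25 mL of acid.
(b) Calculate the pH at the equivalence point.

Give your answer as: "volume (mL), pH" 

moles acid = 0.18 × 25/1000 = 0.0045 mol; V_base = moles/0.22 × 1000 = 20.5 mL. At equivalence only the conjugate base is present: [A⁻] = 0.0045/0.045 = 9.9000e-02 M. Kb = Kw/Ka = 4.48e-10; [OH⁻] = √(Kb × [A⁻]) = 6.6629e-06; pOH = 5.18; pH = 14 - pOH = 8.82.

V = 20.5 mL, pH = 8.82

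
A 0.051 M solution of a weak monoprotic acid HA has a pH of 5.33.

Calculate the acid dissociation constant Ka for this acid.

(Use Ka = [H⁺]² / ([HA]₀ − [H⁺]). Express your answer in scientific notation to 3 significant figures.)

[H⁺] = 10^(−pH) = 10^(−5.33) = 4.677e-06 M. For HA ⇌ H⁺ + A⁻, Ka = [H⁺][A⁻]/[HA] = [H⁺]² / ([HA]₀ − [H⁺]) = (4.677e-06)² / (0.051 − 4.677e-06) = 4.29e-10.

K_a = 4.29e-10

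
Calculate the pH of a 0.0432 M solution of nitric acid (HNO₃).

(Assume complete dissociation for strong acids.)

[H⁺] = 0.0432 M for strong acid. pH = -log[H⁺] = -log(0.0432)

pH = 1.36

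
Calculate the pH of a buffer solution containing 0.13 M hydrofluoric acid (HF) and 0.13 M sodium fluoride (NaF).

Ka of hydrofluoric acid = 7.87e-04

pKa = -log(7.87e-04) = 3.10. pH = pKa + log([A⁻]/[HA]) = 3.10 + log(0.13/0.13)

pH = 3.10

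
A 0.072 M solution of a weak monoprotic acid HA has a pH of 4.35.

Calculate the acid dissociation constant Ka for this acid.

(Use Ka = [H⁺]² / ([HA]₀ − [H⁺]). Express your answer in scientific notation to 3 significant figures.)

[H⁺] = 10^(−pH) = 10^(−4.35) = 4.467e-05 M. For HA ⇌ H⁺ + A⁻, Ka = [H⁺][A⁻]/[HA] = [H⁺]² / ([HA]₀ − [H⁺]) = (4.467e-05)² / (0.072 − 4.467e-05) = 2.77e-08.

K_a = 2.77e-08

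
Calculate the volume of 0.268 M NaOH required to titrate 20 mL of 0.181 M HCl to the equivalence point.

At equivalence: moles acid = moles base. moles HCl = 0.181 × 20/1000 = 0.00362 mol. V_base = moles / 0.268 × 1000 = 13.5 mL.

V_{base} = 13.5 mL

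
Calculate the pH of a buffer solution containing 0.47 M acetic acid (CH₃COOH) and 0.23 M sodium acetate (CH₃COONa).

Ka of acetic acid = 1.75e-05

pKa = -log(1.75e-05) = 4.76. pH = pKa + log([A⁻]/[HA]) = 4.76 + log(0.23/0.47)

pH = 4.45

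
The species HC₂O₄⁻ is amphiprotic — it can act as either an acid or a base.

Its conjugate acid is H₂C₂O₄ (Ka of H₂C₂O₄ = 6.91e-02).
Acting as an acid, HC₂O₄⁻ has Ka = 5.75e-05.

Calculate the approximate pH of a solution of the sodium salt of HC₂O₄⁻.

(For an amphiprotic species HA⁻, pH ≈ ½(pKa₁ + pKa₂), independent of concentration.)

pKa₁ = -log(6.91e-02) = 1.16; pKa₂ = -log(5.75e-05) = 4.24. For an amphiprotic species, pH ≈ ½(pKa₁ + pKa₂) = ½(1.16 + 4.24) = 2.70.

pH = 2.70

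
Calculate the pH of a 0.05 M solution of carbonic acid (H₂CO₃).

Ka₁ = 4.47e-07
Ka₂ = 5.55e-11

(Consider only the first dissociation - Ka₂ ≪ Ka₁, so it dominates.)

First dissociation dominates. From Ka₁ = [H⁺][HA⁻]/[H₂A], x² + Ka₁·x − Ka₁·C = 0 with C = 0.05 M and Ka₁ = 4.47e-07. Solving: [H⁺] = (−Ka₁ + √(Ka₁² + 4·Ka₁·C)) / 2 = 1.4928e-04 M. pH = -log(1.4928e-04) = 3.83.

pH = 3.83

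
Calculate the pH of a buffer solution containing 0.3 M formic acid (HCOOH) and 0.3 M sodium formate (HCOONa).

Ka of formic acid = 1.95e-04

pKa = -log(1.95e-04) = 3.71. pH = pKa + log([A⁻]/[HA]) = 3.71 + log(0.3/0.3)

pH = 3.71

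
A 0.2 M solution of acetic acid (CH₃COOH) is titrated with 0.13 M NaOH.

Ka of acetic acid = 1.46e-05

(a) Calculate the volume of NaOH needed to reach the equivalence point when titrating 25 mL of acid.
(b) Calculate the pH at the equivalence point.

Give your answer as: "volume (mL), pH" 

moles acid = 0.2 × 25/1000 = 0.005 mol; V_base = moles/0.13 × 1000 = 38.5 mL. At equivalence only the conjugate base is present: [A⁻] = 0.005/0.063 = 7.8788e-02 M. Kb = Kw/Ka = 6.85e-10; [OH⁻] = √(Kb × [A⁻]) = 7.3460e-06; pOH = 5.13; pH = 14 - pOH = 8.87.

V = 38.5 mL, pH = 8.87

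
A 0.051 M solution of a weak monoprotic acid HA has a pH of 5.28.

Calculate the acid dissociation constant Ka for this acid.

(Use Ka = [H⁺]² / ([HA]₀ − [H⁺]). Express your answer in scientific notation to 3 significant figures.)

[H⁺] = 10^(−pH) = 10^(−5.28) = 5.248e-06 M. For HA ⇌ H⁺ + A⁻, Ka = [H⁺][A⁻]/[HA] = [H⁺]² / ([HA]₀ − [H⁺]) = (5.248e-06)² / (0.051 − 5.248e-06) = 5.40e-10.

K_a = 5.40e-10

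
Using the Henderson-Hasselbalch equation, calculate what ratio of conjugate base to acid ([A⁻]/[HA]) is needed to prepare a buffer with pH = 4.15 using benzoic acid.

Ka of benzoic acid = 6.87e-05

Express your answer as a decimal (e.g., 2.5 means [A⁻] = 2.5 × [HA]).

pKa = -log(6.87e-05) = 4.1630. pH = pKa + log([A⁻]/[HA]), so log([A⁻]/[HA]) = pH − pKa = 4.15 − 4.1630 = -0.0130. [A⁻]/[HA] = 10^(-0.0130) = 0.970

[A⁻]/[HA] = 0.970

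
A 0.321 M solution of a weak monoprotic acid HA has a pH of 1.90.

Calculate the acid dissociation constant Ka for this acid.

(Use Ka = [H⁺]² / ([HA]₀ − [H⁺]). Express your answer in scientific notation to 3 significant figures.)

[H⁺] = 10^(−pH) = 10^(−1.90) = 1.259e-02 M. For HA ⇌ H⁺ + A⁻, Ka = [H⁺][A⁻]/[HA] = [H⁺]² / ([HA]₀ − [H⁺]) = (1.259e-02)² / (0.321 − 1.259e-02) = 5.14e-04.

K_a = 5.14e-04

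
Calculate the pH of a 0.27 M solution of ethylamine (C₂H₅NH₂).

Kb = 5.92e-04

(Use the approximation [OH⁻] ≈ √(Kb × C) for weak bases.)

[OH⁻] = √(Kb × C) = √(5.92e-04 × 0.27) = 1.2643e-02. pOH = 1.90, pH = 14 - pOH

pH = 12.10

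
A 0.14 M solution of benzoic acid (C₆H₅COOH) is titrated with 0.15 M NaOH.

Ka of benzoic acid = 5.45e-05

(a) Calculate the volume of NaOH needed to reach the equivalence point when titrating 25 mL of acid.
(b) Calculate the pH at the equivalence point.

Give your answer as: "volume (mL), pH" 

moles acid = 0.14 × 25/1000 = 0.0035 mol; V_base = moles/0.15 × 1000 = 23.3 mL. At equivalence only the conjugate base is present: [A⁻] = 0.0035/0.048 = 7.2414e-02 M. Kb = Kw/Ka = 1.83e-10; [OH⁻] = √(Kb × [A⁻]) = 3.6451e-06; pOH = 5.44; pH = 14 - pOH = 8.56.

V = 23.3 mL, pH = 8.56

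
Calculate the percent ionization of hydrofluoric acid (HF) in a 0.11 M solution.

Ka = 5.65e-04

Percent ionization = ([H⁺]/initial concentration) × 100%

Using Ka equilibrium: x² + Ka×x - Ka×C = 0. Solving: [H⁺] = 7.6061e-03. Percent = (7.6061e-03/0.11) × 100

Percent ionization = 6.91%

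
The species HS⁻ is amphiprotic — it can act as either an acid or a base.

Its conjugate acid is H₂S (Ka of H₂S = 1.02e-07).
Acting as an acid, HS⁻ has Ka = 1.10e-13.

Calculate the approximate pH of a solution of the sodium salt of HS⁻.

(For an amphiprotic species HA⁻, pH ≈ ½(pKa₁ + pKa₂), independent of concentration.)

pKa₁ = -log(1.02e-07) = 6.99; pKa₂ = -log(1.10e-13) = 12.96. For an amphiprotic species, pH ≈ ½(pKa₁ + pKa₂) = ½(6.99 + 12.96) = 9.98.

pH = 9.98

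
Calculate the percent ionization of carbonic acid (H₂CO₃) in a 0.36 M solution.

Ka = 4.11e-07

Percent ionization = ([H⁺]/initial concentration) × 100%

Using Ka equilibrium: x² + Ka×x - Ka×C = 0. Solving: [H⁺] = 3.8445e-04. Percent = (3.8445e-04/0.36) × 100

Percent ionization = 0.107%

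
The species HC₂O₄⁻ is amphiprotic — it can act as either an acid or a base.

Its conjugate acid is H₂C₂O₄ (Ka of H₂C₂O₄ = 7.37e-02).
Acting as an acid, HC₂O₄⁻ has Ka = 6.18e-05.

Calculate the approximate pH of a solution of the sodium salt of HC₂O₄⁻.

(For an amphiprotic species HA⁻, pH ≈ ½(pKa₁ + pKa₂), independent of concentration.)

pKa₁ = -log(7.37e-02) = 1.13; pKa₂ = -log(6.18e-05) = 4.21. For an amphiprotic species, pH ≈ ½(pKa₁ + pKa₂) = ½(1.13 + 4.21) = 2.67.

pH = 2.67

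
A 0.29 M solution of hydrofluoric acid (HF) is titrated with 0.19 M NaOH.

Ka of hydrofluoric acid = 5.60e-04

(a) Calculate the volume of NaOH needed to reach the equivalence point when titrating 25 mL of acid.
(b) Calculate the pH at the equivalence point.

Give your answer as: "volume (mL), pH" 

moles acid = 0.29 × 25/1000 = 0.00725 mol; V_base = moles/0.19 × 1000 = 38.2 mL. At equivalence only the conjugate base is present: [A⁻] = 0.00725/0.063 = 1.1479e-01 M. Kb = Kw/Ka = 1.79e-11; [OH⁻] = √(Kb × [A⁻]) = 1.4317e-06; pOH = 5.84; pH = 14 - pOH = 8.16.

V = 38.2 mL, pH = 8.16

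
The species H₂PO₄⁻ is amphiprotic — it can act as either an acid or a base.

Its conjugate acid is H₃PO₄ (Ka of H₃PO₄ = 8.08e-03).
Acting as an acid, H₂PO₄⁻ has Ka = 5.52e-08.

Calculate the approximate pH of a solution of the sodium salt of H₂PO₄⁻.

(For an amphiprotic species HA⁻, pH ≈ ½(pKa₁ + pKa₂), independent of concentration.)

pKa₁ = -log(8.08e-03) = 2.09; pKa₂ = -log(5.52e-08) = 7.26. For an amphiprotic species, pH ≈ ½(pKa₁ + pKa₂) = ½(2.09 + 7.26) = 4.68.

pH = 4.68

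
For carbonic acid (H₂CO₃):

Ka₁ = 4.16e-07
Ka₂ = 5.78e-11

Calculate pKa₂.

pKa₂ = -log(Ka₂) = -log(5.78e-11) = 10.24.

pK_{a2} = 10.24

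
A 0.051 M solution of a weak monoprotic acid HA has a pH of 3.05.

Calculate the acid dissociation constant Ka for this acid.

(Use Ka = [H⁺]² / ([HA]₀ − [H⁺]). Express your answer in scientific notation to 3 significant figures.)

[H⁺] = 10^(−pH) = 10^(−3.05) = 8.913e-04 M. For HA ⇌ H⁺ + A⁻, Ka = [H⁺][A⁻]/[HA] = [H⁺]² / ([HA]₀ − [H⁺]) = (8.913e-04)² / (0.051 − 8.913e-04) = 1.59e-05.

K_a = 1.59e-05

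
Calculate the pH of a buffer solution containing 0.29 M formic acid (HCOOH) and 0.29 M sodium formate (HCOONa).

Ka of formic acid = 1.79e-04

pKa = -log(1.79e-04) = 3.75. pH = pKa + log([A⁻]/[HA]) = 3.75 + log(0.29/0.29)

pH = 3.75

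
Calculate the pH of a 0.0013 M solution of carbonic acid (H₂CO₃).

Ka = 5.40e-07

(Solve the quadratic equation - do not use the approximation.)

x² + Ka×x - Ka×C = 0. Using quadratic formula: [H⁺] = 2.6227e-05

pH = 4.58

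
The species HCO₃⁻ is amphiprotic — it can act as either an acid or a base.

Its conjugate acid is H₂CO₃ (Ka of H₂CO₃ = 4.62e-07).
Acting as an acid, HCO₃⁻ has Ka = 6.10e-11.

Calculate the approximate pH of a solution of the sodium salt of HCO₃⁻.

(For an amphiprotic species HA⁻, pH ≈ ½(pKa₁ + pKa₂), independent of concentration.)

pKa₁ = -log(4.62e-07) = 6.34; pKa₂ = -log(6.10e-11) = 10.21. For an amphiprotic species, pH ≈ ½(pKa₁ + pKa₂) = ½(6.34 + 10.21) = 8.28.

pH = 8.28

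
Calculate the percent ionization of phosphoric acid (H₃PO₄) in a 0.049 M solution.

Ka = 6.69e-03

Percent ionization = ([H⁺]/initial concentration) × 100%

Using Ka equilibrium: x² + Ka×x - Ka×C = 0. Solving: [H⁺] = 1.5067e-02. Percent = (1.5067e-02/0.049) × 100

Percent ionization = 30.7%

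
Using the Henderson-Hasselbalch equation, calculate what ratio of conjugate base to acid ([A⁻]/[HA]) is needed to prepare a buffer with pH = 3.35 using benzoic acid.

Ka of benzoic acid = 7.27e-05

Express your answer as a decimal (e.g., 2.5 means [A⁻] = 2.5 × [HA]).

pKa = -log(7.27e-05) = 4.1385. pH = pKa + log([A⁻]/[HA]), so log([A⁻]/[HA]) = pH − pKa = 3.35 − 4.1385 = -0.7885. [A⁻]/[HA] = 10^(-0.7885) = 0.163

[A⁻]/[HA] = 0.163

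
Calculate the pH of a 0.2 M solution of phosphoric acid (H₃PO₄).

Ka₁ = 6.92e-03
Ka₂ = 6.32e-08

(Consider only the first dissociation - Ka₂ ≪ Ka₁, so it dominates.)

First dissociation dominates. From Ka₁ = [H⁺][HA⁻]/[H₂A], x² + Ka₁·x − Ka₁·C = 0 with C = 0.2 M and Ka₁ = 6.92e-03. Solving: [H⁺] = (−Ka₁ + √(Ka₁² + 4·Ka₁·C)) / 2 = 3.3903e-02 M. pH = -log(3.3903e-02) = 1.47.

pH = 1.47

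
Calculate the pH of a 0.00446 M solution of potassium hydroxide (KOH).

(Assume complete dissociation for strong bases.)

[OH⁻] = 0.00446 M for strong base. pOH = -log[OH⁻] = 2.35, pH = 14 - pOH

pH = 11.65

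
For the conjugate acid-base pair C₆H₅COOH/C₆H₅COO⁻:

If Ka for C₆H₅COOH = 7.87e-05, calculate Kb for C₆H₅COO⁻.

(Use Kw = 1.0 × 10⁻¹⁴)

For a conjugate pair Ka × Kb = Kw, so Kb = Kw/Ka = 1.0 × 10⁻¹⁴ / 7.87e-05 = 1.27e-10.

K_b = 1.27e-10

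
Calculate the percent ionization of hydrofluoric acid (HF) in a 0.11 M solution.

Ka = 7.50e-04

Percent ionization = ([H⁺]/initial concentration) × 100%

Using Ka equilibrium: x² + Ka×x - Ka×C = 0. Solving: [H⁺] = 8.7157e-03. Percent = (8.7157e-03/0.11) × 100

Percent ionization = 7.92%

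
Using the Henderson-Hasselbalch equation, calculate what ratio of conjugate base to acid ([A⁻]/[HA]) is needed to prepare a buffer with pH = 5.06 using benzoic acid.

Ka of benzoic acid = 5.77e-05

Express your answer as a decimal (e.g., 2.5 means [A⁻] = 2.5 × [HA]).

pKa = -log(5.77e-05) = 4.2388. pH = pKa + log([A⁻]/[HA]), so log([A⁻]/[HA]) = pH − pKa = 5.06 − 4.2388 = 0.8212. [A⁻]/[HA] = 10^(0.8212) = 6.62

[A⁻]/[HA] = 6.62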